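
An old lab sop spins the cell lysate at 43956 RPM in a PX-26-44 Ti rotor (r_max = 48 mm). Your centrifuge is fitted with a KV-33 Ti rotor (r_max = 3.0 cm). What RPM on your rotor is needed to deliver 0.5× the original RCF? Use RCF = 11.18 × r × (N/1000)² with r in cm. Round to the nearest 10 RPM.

Original rotor: r = 48 mm = 4.8 cm
RCF_original = 11.18 × 4.8 × (43.956)² = 11.18 × 4.8 × 1,932.129936 ≈ 103,685.8 × g
Target RCF = 0.5 × 103,685.8 ≈ 51,842.9 × g
51,842.9 = 11.18 × 3 × (N/1000)²
(N/1000)² = 51,842.9 / 33.54 = 1545.704
N = 1000 × √1545.704 ≈ 39,315.4

39320 RPM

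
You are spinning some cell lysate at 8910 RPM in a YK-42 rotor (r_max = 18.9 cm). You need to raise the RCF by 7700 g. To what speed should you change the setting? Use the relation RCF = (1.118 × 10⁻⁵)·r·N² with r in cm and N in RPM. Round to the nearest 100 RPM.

10800 RPM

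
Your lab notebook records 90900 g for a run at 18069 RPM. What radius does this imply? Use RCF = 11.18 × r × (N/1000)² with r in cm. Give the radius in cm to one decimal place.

RCF = 11.18 × r × (N/1000)²
90900 = 11.18 × r × (18.069)²
r = 90900 / (11.18 × 326.488761) = 90900 / 3650.144 ≈ 24.903 cm

≈ 24.9 cm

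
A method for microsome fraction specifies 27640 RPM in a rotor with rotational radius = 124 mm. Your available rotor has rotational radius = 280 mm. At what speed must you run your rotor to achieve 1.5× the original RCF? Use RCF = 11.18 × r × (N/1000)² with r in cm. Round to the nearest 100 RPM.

Original rotor: r = 124 mm = 12.4 cm
RCF = 11.18 × r × (N/1000)²
RCF_original = 11.18 × 12.4 × (27.64)² = 11.18 × 12.4 × 763.9696 ≈ 105,910.6 × g
Target RCF = 1.5 × 105,910.6 ≈ 158,865.9 × g
Your rotor: r = 280 mm = 28.0 cm
158,865.9 = 11.18 × 28 × (N/1000)²
(N/1000)² = 158,865.9 / 313.04 = 507.4939
N = 1000 × √507.4939 ≈ 22,527.6

22500 RPM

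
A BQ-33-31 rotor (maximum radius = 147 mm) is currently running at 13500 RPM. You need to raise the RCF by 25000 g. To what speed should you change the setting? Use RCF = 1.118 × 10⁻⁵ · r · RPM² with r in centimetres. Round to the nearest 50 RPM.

r = 147 mm = 14.7 cm
Current RCF = 1.118 × 10⁻⁵ × 14.7 × (13500)² = 1.118 × 10⁻⁵ × 14.7 × 182,250,000 ≈ 29,952.1 × g
Target RCF = 29,952.1 + 25,000 = 54,952.1 × g
N² = 54,952.1 / (16.4346 × 10⁻⁵) = 334,368,345
N ≈ √334,368,345 ≈ 18,285.7

N₂ ≈ 18300 RPM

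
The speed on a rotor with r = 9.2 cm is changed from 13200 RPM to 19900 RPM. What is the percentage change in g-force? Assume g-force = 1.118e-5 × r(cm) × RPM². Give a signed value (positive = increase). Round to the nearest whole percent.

+127%

RCF ∝ N², so the ratio is (19900/13200)² = (1.507576)² = 2.2728.
Change = 2.2728 − 1 = +1.2728 → +127.3%.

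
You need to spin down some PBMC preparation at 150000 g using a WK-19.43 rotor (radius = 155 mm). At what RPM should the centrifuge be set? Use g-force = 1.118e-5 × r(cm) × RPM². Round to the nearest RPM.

N ≈ 29421 RPM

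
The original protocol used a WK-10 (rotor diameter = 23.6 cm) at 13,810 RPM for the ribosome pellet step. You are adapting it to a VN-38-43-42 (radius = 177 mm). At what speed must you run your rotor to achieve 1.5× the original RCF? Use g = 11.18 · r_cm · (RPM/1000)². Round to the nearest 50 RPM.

≈ 13800 RPM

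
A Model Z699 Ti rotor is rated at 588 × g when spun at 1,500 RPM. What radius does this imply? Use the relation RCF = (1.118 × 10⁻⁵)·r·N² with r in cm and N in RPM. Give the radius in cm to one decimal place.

r ≈ 23.4 cm

588 = 1.118 × 10⁻⁵ × r × (1500)²
r = 588 / (1.118 × 10⁻⁵ × 2,250,000) = 588 / 25.155 ≈ 23.375 cm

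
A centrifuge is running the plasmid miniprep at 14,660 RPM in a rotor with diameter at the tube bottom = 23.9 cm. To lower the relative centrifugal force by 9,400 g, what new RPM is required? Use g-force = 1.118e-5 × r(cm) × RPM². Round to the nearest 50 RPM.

≈ 12000 RPM

r = 23.9 / 2 = 11.95 cm
Current RCF = 1.118 × 10⁻⁵ × 11.95 × (14660)² = 1.118 × 10⁻⁵ × 11.95 × 214,915,600 ≈ 28,712.9 × g
Target RCF = 28,712.9 − 9,400 = 19,312.9 × g
N² = 19,312.9 / (13.3601 × 10⁻⁵) = 144,556,553
N ≈ √144,556,553 ≈ 12,023.2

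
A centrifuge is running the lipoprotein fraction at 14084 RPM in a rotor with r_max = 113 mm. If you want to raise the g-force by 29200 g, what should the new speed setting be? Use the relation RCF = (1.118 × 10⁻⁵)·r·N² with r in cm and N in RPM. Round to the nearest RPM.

≈ 20724 RPM

r = 113 mm = 11.3 cm
Current RCF = 1.118 × 10⁻⁵ × 11.3 × (14084)² = 1.118 × 10⁻⁵ × 11.3 × 198,359,056 ≈ 25,059.5 × g
Target RCF = 25,059.5 + 29,200 = 54,259.5 × g
N² = 54,259.5 / (12.6334 × 10⁻⁵) = 429,492,457
N ≈ √429,492,457 ≈ 20,724.2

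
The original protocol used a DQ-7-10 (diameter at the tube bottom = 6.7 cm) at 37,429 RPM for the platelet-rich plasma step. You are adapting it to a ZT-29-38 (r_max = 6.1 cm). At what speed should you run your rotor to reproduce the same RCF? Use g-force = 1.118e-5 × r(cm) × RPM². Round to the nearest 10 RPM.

≈ 27740 RPM

Original rotor: r = 6.7 / 2 = 3.35 cm
RCF_original = 1.118 × 10⁻⁵ × 3.35 × (37429)² = 1.118 × 10⁻⁵ × 3.35 × 1,400,930,041 ≈ 52,469 × g
52,469 = 1.118 × 10⁻⁵ × 6.1 × N²
N² = 52,469 / (6.8198 × 10⁻⁵) = 769,362,738
N ≈ √769,362,738 ≈ 27,737.4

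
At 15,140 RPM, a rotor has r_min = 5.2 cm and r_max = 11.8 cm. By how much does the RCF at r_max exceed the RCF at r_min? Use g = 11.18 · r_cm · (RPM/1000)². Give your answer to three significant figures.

16900 g

RCF_max = 11.18 × 11.8 × (15.14)² = 11.18 × 11.8 × 229.2196 ≈ 30,239.6 × g
RCF_min = 11.18 × 5.2 × (15.14)² = 11.18 × 5.2 × 229.2196 ≈ 13,325.9 × g
ΔRCF = 30,239.6 − 13,325.9 = 16,913.7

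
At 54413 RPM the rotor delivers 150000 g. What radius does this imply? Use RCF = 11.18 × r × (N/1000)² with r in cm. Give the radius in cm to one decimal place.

150000 = 11.18 × r × (54.413)²
r = 150000 / (11.18 × 2960.774569) = 150000 / 33101.46 ≈ 4.532 cm

≈ 4.5 cm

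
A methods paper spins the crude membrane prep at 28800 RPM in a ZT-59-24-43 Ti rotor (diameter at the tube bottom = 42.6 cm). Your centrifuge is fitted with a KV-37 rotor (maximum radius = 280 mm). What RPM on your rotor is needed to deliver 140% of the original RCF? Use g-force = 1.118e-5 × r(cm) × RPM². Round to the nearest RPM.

29721 RPM

Original rotor: r = 42.6 / 2 = 21.3 cm
RCF_original = 1.118 × 10⁻⁵ × 21.3 × (28800)² = 1.118 × 10⁻⁵ × 21.3 × 829,440,000 ≈ 197,517.9 × g
Target RCF = 1.4 × 197,517.9 ≈ 276,525.1 × g
Your rotor: r = 280 mm = 28.0 cm
276,525.1 = 1.118 × 10⁻⁵ × 28 × N²
N² = 276,525.1 / (31.304 × 10⁻⁵) = 883,353,884
N ≈ √883,353,884 ≈ 29,721.3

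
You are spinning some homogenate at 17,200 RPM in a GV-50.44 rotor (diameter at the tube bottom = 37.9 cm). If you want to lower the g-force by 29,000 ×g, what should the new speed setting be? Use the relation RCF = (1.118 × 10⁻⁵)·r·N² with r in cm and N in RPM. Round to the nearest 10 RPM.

r = 37.9 / 2 = 18.95 cm
Current RCF = 1.118 × 10⁻⁵ × 18.95 × (17200)² = 1.118 × 10⁻⁵ × 18.95 × 295,840,000 ≈ 62,677 × g
Target RCF = 62,677 − 29,000 = 33,677 × g
N² = 33,677 / (21.1861 × 10⁻⁵) = 158,957,996
N ≈ √158,957,996 ≈ 12,607.9

N₂ ≈ 12610 RPM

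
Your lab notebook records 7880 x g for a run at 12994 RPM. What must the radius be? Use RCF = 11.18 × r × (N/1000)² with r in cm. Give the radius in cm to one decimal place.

7880 = 11.18 × r × (12.994)²
r = 7880 / (11.18 × 168.844036) = 7880 / 1887.676 ≈ 4.174 cm

≈ 4.2 cm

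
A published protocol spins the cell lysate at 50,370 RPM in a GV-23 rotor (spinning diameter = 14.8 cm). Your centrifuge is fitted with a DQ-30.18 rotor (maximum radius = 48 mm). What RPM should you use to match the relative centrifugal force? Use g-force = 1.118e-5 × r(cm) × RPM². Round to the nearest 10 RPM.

≈ 62540 RPM

Original rotor: r = 14.8 / 2 = 7.4 cm
RCF_original = 1.118 × 10⁻⁵ × 7.4 × (50370)² = 1.118 × 10⁻⁵ × 7.4 × 2,537,136,900 ≈ 209,902.4 × g
Your rotor: r = 48 mm = 4.8 cm
209,902.4 = 1.118 × 10⁻⁵ × 4.8 × N²
N² = 209,902.4 / (5.3664 × 10⁻⁵) = 3,911,419,201
N ≈ √3,911,419,201 ≈ 62,541.3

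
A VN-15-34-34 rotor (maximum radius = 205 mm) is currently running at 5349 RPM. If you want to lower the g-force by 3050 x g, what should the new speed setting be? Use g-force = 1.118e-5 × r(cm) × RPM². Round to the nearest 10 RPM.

3910 RPM

r = 205 mm = 20.5 cm
Current RCF = 1.118 × 10⁻⁵ × 20.5 × (5349)² = 1.118 × 10⁻⁵ × 20.5 × 28,611,801 ≈ 6,557.5 × g
Target RCF = 6,557.5 − 3,050 = 3,507.5 × g
N² = 3,507.5 / (22.919 × 10⁻⁵) = 15,303,896
N ≈ √15,303,896 ≈ 3,912.0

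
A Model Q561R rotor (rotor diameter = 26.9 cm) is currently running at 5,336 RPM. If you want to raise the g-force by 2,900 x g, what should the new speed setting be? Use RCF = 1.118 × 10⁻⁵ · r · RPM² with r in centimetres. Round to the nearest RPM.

≈ 6911 RPM

r = 26.9 / 2 = 13.45 cm
Current RCF = 1.118 × 10⁻⁵ × 13.45 × (5336)² = 1.118 × 10⁻⁵ × 13.45 × 28,472,896 ≈ 4,281.5 × g
Target RCF = 4,281.5 + 2,900 = 7,181.5 × g
N² = 7,181.5 / (15.0371 × 10⁻⁵) = 47,758,544
N ≈ √47,758,544 ≈ 6,910.8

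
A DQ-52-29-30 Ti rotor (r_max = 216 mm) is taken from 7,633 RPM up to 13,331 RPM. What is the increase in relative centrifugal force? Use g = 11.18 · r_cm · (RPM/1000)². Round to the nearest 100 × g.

r = 216 mm = 21.6 cm
RCF₁ = 11.18 × 21.6 × (7.633)² = 11.18 × 21.6 × 58.262689 ≈ 14,069.7 × g
RCF₂ = 11.18 × 21.6 × (13.331)² = 11.18 × 21.6 × 177.715561 ≈ 42,916.2 × g
Increase = 42,916.2 − 14,069.7 = 28,846.5

28800 x g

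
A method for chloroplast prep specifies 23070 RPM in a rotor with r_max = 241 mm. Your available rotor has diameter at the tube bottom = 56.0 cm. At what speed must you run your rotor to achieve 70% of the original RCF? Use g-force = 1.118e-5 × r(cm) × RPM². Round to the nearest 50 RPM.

≈ 17900 RPM

Original rotor: r = 241 mm = 24.1 cm
RCF = 1.118 × 10⁻⁵ × r × N²
RCF_original = 1.118 × 10⁻⁵ × 24.1 × (23070)² = 1.118 × 10⁻⁵ × 24.1 × 532,224,900 ≈ 143,401.6 × g
Target RCF = 0.7 × 143,401.6 ≈ 100,381.1 × g
Your rotor: r = 56.0 / 2 = 28 cm
100,381.1 = 1.118 × 10⁻⁵ × 28 × N²
N² = 100,381.1 / (31.304 × 10⁻⁵) = 320,665,410
N ≈ √320,665,410 ≈ 17,907.1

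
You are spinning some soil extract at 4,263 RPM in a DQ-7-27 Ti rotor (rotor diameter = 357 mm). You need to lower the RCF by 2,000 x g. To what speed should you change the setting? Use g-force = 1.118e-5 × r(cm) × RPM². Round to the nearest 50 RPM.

N₂ ≈ 2850 RPM

r = 357 mm / 2 = 178.5 mm = 17.85 cm
Current RCF = 1.118 × 10⁻⁵ × 17.85 × (4263)² = 1.118 × 10⁻⁵ × 17.85 × 18,173,169 ≈ 3,626.7 × g
Target RCF = 3,626.7 − 2,000 = 1,626.7 × g
N² = 1,626.7 / (19.9563 × 10⁻⁵) = 8,151,311
N ≈ √8,151,311 ≈ 2,855.1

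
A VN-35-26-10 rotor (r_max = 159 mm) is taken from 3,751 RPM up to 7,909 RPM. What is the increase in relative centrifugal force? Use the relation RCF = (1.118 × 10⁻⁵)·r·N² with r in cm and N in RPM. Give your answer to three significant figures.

r = 159 mm = 15.9 cm
RCF₁ = 1.118 × 10⁻⁵ × 15.9 × (3751)² = 1.118 × 10⁻⁵ × 15.9 × 14,070,001 ≈ 2,501.1 × g
RCF₂ = 1.118 × 10⁻⁵ × 15.9 × (7909)² = 1.118 × 10⁻⁵ × 15.9 × 62,552,281 ≈ 11,119.4 × g
Increase = 11,119.4 − 2,501.1 = 8,618.3

≈ 8620 x g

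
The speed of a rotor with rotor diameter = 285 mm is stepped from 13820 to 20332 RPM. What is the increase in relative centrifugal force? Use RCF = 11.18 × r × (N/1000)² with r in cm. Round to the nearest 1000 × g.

≈ 35000 g

r = 285 mm / 2 = 142.5 mm = 14.25 cm
RCF₁ = 11.18 × 14.25 × (13.82)² = 11.18 × 14.25 × 190.9924 ≈ 30,428 × g
RCF₂ = 11.18 × 14.25 × (20.332)² = 11.18 × 14.25 × 413.390224 ≈ 65,859.3 × g
Increase = 65,859.3 − 30,428 = 35,431.3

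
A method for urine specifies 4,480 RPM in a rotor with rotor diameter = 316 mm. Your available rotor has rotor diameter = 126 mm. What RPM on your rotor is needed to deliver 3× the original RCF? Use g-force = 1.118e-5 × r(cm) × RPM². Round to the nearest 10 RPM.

12290 RPM

Original rotor: r = 316 mm / 2 = 158 mm = 15.8 cm
RCF = 1.118 × 10⁻⁵ × r × N²
RCF_original = 1.118 × 10⁻⁵ × 15.8 × (4480)² = 1.118 × 10⁻⁵ × 15.8 × 20,070,400 ≈ 3,545.3 × g
Target RCF = 3 × 3,545.3 ≈ 10,635.9 × g
Your rotor: r = 126 mm / 2 = 63 mm = 6.3 cm
10,635.9 = 1.118 × 10⁻⁵ × 6.3 × N²
N² = 10,635.9 / (7.0434 × 10⁻⁵) = 151,005,196
N ≈ √151,005,196 ≈ 12,288.4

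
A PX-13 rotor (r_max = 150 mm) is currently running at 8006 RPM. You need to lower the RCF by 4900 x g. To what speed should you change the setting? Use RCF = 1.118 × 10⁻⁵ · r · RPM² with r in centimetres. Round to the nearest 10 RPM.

r = 150 mm = 15.0 cm
Current RCF = 1.118 × 10⁻⁵ × 15 × (8006)² = 1.118 × 10⁻⁵ × 15 × 64,096,036 ≈ 10,748.9 × g
Target RCF = 10,748.9 − 4,900 = 5,848.9 × g
N² = 5,848.9 / (16.77 × 10⁻⁵) = 34,877,162
N ≈ √34,877,162 ≈ 5,905.7

≈ 5910 RPM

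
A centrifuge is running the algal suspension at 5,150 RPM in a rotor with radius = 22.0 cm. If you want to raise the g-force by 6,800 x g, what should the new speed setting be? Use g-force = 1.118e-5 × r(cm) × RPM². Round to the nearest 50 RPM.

≈ 7350 RPM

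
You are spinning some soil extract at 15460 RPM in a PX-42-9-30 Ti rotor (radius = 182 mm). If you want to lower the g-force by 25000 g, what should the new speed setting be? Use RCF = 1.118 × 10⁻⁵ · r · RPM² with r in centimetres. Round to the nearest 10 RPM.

≈ 10780 RPM

r = 182 mm = 18.2 cm
Current RCF = 1.118 × 10⁻⁵ × 18.2 × (15460)² = 1.118 × 10⁻⁵ × 18.2 × 239,011,600 ≈ 48,633.1 × g
Target RCF = 48,633.1 − 25,000 = 23,633.1 × g
N² = 23,633.1 / (20.3476 × 10⁻⁵) = 116,146,867
N ≈ √116,146,867 ≈ 10,777.1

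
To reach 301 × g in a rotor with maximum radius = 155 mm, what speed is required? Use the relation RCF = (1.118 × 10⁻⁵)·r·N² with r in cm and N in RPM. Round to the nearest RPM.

1318 RPM

r = 155 mm = 15.5 cm
301 = 1.118 × 10⁻⁵ × 15.5 × N²
N² = 301 / (17.329 × 10⁻⁵) = 1,736,973
N ≈ √1,736,973 ≈ 1,317.9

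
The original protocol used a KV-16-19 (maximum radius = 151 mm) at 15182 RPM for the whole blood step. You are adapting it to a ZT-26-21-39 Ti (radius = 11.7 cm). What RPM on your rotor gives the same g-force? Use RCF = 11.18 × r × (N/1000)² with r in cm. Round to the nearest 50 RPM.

≈ 17250 RPM

Original rotor: r = 151 mm = 15.1 cm
RCF_original = 11.18 × 15.1 × (15.182)² = 11.18 × 15.1 × 230.493124 ≈ 38,911.4 × g
38,911.4 = 11.18 × 11.7 × (N/1000)²
(N/1000)² = 38,911.4 / 130.806 = 297.4741
N = 1000 × √297.4741 ≈ 17,247.4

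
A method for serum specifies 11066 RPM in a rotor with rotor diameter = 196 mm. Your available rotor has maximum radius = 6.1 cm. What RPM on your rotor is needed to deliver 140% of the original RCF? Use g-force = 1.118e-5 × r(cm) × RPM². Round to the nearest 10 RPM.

Original rotor: r = 196 mm / 2 = 98 mm = 9.8 cm
RCF_original = 1.118 × 10⁻⁵ × 9.8 × (11066)² = 1.118 × 10⁻⁵ × 9.8 × 122,456,356 ≈ 13,416.8 × g
Target RCF = 1.4 × 13,416.8 ≈ 18,783.5 × g
18,783.5 = 1.118 × 10⁻⁵ × 6.1 × N²
N² = 18,783.5 / (6.8198 × 10⁻⁵) = 275,425,966
N ≈ √275,425,966 ≈ 16,596.0

16600 RPM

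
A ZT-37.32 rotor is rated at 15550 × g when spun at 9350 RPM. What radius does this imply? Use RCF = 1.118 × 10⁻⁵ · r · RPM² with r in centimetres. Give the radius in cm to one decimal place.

15.9 cm

RCF = 1.118 × 10⁻⁵ × r × N²
15550 = 1.118 × 10⁻⁵ × r × (9350)²
r = 15550 / (1.118 × 10⁻⁵ × 87,422,500) = 15550 / 977.3836 ≈ 15.910 cm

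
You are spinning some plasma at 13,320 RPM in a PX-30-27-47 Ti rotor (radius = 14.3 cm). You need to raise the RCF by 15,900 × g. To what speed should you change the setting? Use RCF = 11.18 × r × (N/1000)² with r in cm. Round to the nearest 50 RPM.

Current RCF = 11.18 × 14.3 × (13.32)² = 11.18 × 14.3 × 177.4224 ≈ 28,365.2 × g
Target RCF = 28,365.2 + 15,900 = 44,265.2 × g
(N/1000)² = 44,265.2 / 159.874 = 276.8755
N = 1000 × √276.8755 ≈ 16,639.6

≈ 16650 RPM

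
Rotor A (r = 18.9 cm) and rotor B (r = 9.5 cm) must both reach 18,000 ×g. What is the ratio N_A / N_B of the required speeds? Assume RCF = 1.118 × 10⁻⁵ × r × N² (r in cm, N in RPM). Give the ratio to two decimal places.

0.71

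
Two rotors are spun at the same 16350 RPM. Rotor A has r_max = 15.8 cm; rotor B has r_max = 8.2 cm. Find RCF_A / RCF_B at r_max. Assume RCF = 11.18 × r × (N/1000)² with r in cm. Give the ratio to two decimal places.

At fixed N, RCF ∝ r, so RCF_A/RCF_B = r_A/r_B = 15.8 / 8.2 = 1.9268.

1.93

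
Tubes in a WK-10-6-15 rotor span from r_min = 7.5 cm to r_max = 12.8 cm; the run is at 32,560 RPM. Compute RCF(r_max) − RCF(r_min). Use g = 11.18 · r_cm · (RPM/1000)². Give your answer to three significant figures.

RCF_max = 11.18 × 12.8 × (32.56)² = 11.18 × 12.8 × 1,060.1536 ≈ 151,712.2 × g
RCF_min = 11.18 × 7.5 × (32.56)² = 11.18 × 7.5 × 1,060.1536 ≈ 88,893.9 × g
ΔRCF = 151,712.2 − 88,893.9 = 62,818.3

62800 ×g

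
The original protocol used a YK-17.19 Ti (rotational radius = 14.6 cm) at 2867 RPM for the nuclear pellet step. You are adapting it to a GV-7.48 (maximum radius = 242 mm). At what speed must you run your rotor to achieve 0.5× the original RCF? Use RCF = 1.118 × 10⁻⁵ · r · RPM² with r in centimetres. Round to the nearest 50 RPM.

RCF_original = 1.118 × 10⁻⁵ × 14.6 × (2867)² = 1.118 × 10⁻⁵ × 14.6 × 8,219,689 ≈ 1,341.7 × g
Target RCF = 0.5 × 1,341.7 ≈ 670.9 × g
Your rotor: r = 242 mm = 24.2 cm
670.9 = 1.118 × 10⁻⁵ × 24.2 × N²
N² = 670.9 / (27.0556 × 10⁻⁵) = 2,479,708
N ≈ √2,479,708 ≈ 1,574.7

1550 RPM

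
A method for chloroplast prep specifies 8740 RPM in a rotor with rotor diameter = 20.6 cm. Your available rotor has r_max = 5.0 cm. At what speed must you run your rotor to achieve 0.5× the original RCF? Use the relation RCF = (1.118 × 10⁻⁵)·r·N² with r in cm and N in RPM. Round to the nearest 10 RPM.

Original rotor: r = 20.6 / 2 = 10.3 cm
RCF = 1.118 × 10⁻⁵ × r × N²
RCF_original = 1.118 × 10⁻⁵ × 10.3 × (8740)² = 1.118 × 10⁻⁵ × 10.3 × 76,387,600 ≈ 8,796.3 × g
Target RCF = 0.5 × 8,796.3 ≈ 4,398.1 × g
4,398.1 = 1.118 × 10⁻⁵ × 5 × N²
N² = 4,398.1 / (5.59 × 10⁻⁵) = 78,677,996
N ≈ √78,677,996 ≈ 8,870.1

≈ 8870 RPM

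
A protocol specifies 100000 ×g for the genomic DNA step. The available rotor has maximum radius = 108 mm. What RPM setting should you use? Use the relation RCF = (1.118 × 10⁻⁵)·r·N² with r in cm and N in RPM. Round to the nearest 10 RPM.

r = 108 mm = 10.8 cm
100,000 = 1.118 × 10⁻⁵ × 10.8 × N²
N² = 100,000 / (12.0744 × 10⁻⁵) = 828,198,503
N ≈ √828,198,503 ≈ 28,778.4

N ≈ 28780 RPM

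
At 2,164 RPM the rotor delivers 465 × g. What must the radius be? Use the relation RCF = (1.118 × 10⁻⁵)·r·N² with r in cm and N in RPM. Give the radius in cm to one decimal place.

r ≈ 8.9 cm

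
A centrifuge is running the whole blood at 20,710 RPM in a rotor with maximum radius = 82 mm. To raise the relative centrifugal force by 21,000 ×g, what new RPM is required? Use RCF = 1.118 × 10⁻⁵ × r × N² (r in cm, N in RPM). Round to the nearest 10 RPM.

r = 82 mm = 8.2 cm
Current RCF = 1.118 × 10⁻⁵ × 8.2 × (20710)² = 1.118 × 10⁻⁵ × 8.2 × 428,904,100 ≈ 39,320.2 × g
Target RCF = 39,320.2 + 21,000 = 60,320.2 × g
N² = 60,320.2 / (9.1676 × 10⁻⁵) = 657,971,552
N ≈ √657,971,552 ≈ 25,651.0

25650 RPM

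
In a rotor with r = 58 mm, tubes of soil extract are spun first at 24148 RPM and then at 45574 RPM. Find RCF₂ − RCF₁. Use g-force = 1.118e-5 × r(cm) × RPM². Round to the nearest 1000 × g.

r = 58 mm = 5.8 cm
RCF₁ = 1.118 × 10⁻⁵ × 5.8 × (24148)² = 1.118 × 10⁻⁵ × 5.8 × 583,125,904 ≈ 37,812.2 × g
RCF₂ = 1.118 × 10⁻⁵ × 5.8 × (45574)² = 1.118 × 10⁻⁵ × 5.8 × 2,076,989,476 ≈ 134,680.3 × g
Increase = 134,680.3 − 37,812.2 = 96,868.1

97000 ×g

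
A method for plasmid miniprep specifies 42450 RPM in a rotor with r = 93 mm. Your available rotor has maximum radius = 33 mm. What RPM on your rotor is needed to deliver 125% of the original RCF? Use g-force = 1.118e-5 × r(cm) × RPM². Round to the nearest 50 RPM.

Original rotor: r = 93 mm = 9.3 cm
RCF_original = 1.118 × 10⁻⁵ × 9.3 × (42450)² = 1.118 × 10⁻⁵ × 9.3 × 1,802,002,500 ≈ 187,361.4 × g
Target RCF = 1.25 × 187,361.4 ≈ 234,201.8 × g
Your rotor: r = 33 mm = 3.3 cm
234,201.8 = 1.118 × 10⁻⁵ × 3.3 × N²
N² = 234,201.8 / (3.6894 × 10⁻⁵) = 6,347,964,439
N ≈ √6,347,964,439 ≈ 79,674.1

79650 RPM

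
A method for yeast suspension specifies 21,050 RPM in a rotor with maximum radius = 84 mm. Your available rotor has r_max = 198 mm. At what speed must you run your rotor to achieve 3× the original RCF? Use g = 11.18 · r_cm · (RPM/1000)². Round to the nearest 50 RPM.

Original rotor: r = 84 mm = 8.4 cm
RCF_original = 11.18 × 8.4 × (21.05)² = 11.18 × 8.4 × 443.1025 ≈ 41,612.6 × g
Target RCF = 3 × 41,612.6 ≈ 124,837.8 × g
Your rotor: r = 198 mm = 19.8 cm
124,837.8 = 11.18 × 19.8 × (N/1000)²
(N/1000)² = 124,837.8 / 221.364 = 563.9481
N = 1000 × √563.9481 ≈ 23,747.6

23750 RPM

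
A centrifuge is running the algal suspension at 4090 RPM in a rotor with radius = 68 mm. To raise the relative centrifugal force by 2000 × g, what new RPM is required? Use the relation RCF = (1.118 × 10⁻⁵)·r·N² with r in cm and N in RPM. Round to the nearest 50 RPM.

6550 RPM

r = 68 mm = 6.8 cm
Current RCF = 1.118 × 10⁻⁵ × 6.8 × (4090)² = 1.118 × 10⁻⁵ × 6.8 × 16,728,100 ≈ 1,271.7 × g
Target RCF = 1,271.7 + 2,000 = 3,271.7 × g
N² = 3,271.7 / (7.6024 × 10⁻⁵) = 43,035,094
N ≈ √43,035,094 ≈ 6,560.1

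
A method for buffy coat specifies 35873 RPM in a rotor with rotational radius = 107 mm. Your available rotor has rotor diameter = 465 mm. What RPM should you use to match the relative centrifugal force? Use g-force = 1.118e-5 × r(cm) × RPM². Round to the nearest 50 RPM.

Original rotor: r = 107 mm = 10.7 cm
RCF = 1.118 × 10⁻⁵ × r × N²
RCF_original = 1.118 × 10⁻⁵ × 10.7 × (35873)² = 1.118 × 10⁻⁵ × 10.7 × 1,286,872,129 ≈ 153,943.4 × g
Your rotor: r = 465 mm / 2 = 232.5 mm = 23.25 cm
153,943.4 = 1.118 × 10⁻⁵ × 23.25 × N²
N² = 153,943.4 / (25.9935 × 10⁻⁵) = 592,238,060
N ≈ √592,238,060 ≈ 24,335.9

≈ 24350 RPM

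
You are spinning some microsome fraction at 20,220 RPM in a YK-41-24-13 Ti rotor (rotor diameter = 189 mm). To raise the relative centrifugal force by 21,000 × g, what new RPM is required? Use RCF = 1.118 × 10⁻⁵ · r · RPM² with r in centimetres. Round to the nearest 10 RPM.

r = 189 mm / 2 = 94.5 mm = 9.45 cm
Current RCF = 1.118 × 10⁻⁵ × 9.45 × (20220)² = 1.118 × 10⁻⁵ × 9.45 × 408,848,400 ≈ 43,195.2 × g
Target RCF = 43,195.2 + 21,000 = 64,195.2 × g
N² = 64,195.2 / (10.5651 × 10⁻⁵) = 607,615,640
N ≈ √607,615,640 ≈ 24,649.9

N₂ ≈ 24650 RPM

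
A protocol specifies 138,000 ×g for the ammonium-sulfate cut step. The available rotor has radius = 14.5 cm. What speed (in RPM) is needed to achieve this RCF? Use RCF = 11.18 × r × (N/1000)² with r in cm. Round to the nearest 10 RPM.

N ≈ 29180 RPM

138,000 = 11.18 × 14.5 × (N/1000)²
(N/1000)² = 138,000 / 162.11 = 851.2738
N = 1000 × √851.2738 ≈ 29,176.6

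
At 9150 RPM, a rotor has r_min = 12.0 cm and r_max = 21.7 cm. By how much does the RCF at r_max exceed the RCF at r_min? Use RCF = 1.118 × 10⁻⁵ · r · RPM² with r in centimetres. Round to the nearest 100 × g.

ΔRCF ≈ 9100 g

ΔRCF = 1.118 × 10⁻⁵ × (r_max − r_min) × N² = 1.118 × 10⁻⁵ × 9.7 × 83,722,500 ≈ 9,079.4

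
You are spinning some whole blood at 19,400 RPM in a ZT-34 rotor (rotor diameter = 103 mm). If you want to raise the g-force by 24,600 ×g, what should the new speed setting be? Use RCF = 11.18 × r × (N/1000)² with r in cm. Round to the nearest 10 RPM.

N₂ ≈ 28350 RPM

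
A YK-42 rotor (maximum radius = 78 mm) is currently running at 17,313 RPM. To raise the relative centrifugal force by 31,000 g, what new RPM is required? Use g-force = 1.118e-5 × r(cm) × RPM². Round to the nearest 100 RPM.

r = 78 mm = 7.8 cm
Current RCF = 1.118 × 10⁻⁵ × 7.8 × (17313)² = 1.118 × 10⁻⁵ × 7.8 × 299,739,969 ≈ 26,138.5 × g
Target RCF = 26,138.5 + 31,000 = 57,138.5 × g
N² = 57,138.5 / (8.7204 × 10⁻⁵) = 655,227,971
N ≈ √655,227,971 ≈ 25,597.4

25600 RPM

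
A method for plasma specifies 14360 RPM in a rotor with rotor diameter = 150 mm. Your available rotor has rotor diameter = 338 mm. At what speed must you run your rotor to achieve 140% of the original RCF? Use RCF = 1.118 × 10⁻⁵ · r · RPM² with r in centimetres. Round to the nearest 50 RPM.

Original rotor: r = 150 mm / 2 = 75 mm = 7.5 cm
RCF = 1.118 × 10⁻⁵ × r × N²
RCF_original = 1.118 × 10⁻⁵ × 7.5 × (14360)² = 1.118 × 10⁻⁵ × 7.5 × 206,209,600 ≈ 17,290.7 × g
Target RCF = 1.4 × 17,290.7 ≈ 24,207 × g
Your rotor: r = 338 mm / 2 = 169 mm = 16.9 cm
24,207 = 1.118 × 10⁻⁵ × 16.9 × N²
N² = 24,207 / (18.8942 × 10⁻⁵) = 128,118,682
N ≈ √128,118,682 ≈ 11,319.0

≈ 11300 RPM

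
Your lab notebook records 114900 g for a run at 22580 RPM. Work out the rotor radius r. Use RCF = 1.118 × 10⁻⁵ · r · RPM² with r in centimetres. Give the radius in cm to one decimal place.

RCF = 1.118 × 10⁻⁵ × r × N²
114900 = 1.118 × 10⁻⁵ × r × (22580)²
r = 114900 / (1.118 × 10⁻⁵ × 509,856,400) = 114900 / 5700.195 ≈ 20.157 cm

r ≈ 20.2 cm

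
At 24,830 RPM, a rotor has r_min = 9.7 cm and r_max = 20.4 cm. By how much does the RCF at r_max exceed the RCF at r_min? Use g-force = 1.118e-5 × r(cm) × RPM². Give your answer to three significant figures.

RCF_max = 1.118 × 10⁻⁵ × 20.4 × (24830)² = 1.118 × 10⁻⁵ × 20.4 × 616,528,900 ≈ 140,613 × g
RCF_min = 1.118 × 10⁻⁵ × 9.7 × (24830)² = 1.118 × 10⁻⁵ × 9.7 × 616,528,900 ≈ 66,860.1 × g
ΔRCF = 140,613 − 66,860.1 = 73,752.9

≈ 73800 x g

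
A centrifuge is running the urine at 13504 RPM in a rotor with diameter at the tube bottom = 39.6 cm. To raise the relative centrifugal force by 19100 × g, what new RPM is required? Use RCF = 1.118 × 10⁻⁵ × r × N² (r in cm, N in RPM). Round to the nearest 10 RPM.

16390 RPM

r = 39.6 / 2 = 19.8 cm
Current RCF = 1.118 × 10⁻⁵ × 19.8 × (13504)² = 1.118 × 10⁻⁵ × 19.8 × 182,358,016 ≈ 40,367.5 × g
Target RCF = 40,367.5 + 19,100 = 59,467.5 × g
N² = 59,467.5 / (22.1364 × 10⁻⁵) = 268,641,242
N ≈ √268,641,242 ≈ 16,390.3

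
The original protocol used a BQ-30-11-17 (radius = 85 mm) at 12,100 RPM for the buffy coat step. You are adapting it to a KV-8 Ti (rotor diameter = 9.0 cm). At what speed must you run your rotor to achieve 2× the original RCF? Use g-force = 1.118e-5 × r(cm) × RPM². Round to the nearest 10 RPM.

≈ 23520 RPM

Original rotor: r = 85 mm = 8.5 cm
RCF_original = 1.118 × 10⁻⁵ × 8.5 × (12100)² = 1.118 × 10⁻⁵ × 8.5 × 146,410,000 ≈ 13,913.3 × g
Target RCF = 2 × 13,913.3 ≈ 27,826.6 × g
Your rotor: r = 9.0 / 2 = 4.5 cm
27,826.6 = 1.118 × 10⁻⁵ × 4.5 × N²
N² = 27,826.6 / (5.031 × 10⁻⁵) = 553,102,763
N ≈ √553,102,763 ≈ 23,518.1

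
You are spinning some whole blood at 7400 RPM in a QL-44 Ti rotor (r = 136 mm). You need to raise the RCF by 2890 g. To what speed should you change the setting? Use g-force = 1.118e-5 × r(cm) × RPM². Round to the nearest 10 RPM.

≈ 8590 RPM

r = 136 mm = 13.6 cm
Current RCF = 1.118 × 10⁻⁵ × 13.6 × (7400)² = 1.118 × 10⁻⁵ × 13.6 × 54,760,000 ≈ 8,326.1 × g
Target RCF = 8,326.1 + 2,890 = 11,216.1 × g
N² = 11,216.1 / (15.2048 × 10⁻⁵) = 73,766,837
N ≈ √73,766,837 ≈ 8,588.8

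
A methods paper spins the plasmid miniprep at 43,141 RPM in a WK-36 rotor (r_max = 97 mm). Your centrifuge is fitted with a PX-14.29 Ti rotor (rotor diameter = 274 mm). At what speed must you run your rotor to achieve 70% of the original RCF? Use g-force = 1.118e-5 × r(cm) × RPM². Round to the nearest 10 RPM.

30370 RPM

Original rotor: r = 97 mm = 9.7 cm
RCF_original = 1.118 × 10⁻⁵ × 9.7 × (43141)² = 1.118 × 10⁻⁵ × 9.7 × 1,861,145,881 ≈ 201,833.8 × g
Target RCF = 0.7 × 201,833.8 ≈ 141,283.7 × g
Your rotor: r = 274 mm / 2 = 137 mm = 13.7 cm
141,283.7 = 1.118 × 10⁻⁵ × 13.7 × N²
N² = 141,283.7 / (15.3166 × 10⁻⁵) = 922,422,078
N ≈ √922,422,078 ≈ 30,371.4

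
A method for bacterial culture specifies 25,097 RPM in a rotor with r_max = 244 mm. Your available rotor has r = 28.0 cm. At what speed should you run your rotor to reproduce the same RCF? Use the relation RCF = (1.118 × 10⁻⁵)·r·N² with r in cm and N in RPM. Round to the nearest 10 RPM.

≈ 23430 RPM

Original rotor: r = 244 mm = 24.4 cm
RCF_original = 1.118 × 10⁻⁵ × 24.4 × (25097)² = 1.118 × 10⁻⁵ × 24.4 × 629,859,409 ≈ 171,820.6 × g
171,820.6 = 1.118 × 10⁻⁵ × 28 × N²
N² = 171,820.6 / (31.304 × 10⁻⁵) = 548,877,460
N ≈ √548,877,460 ≈ 23,428.1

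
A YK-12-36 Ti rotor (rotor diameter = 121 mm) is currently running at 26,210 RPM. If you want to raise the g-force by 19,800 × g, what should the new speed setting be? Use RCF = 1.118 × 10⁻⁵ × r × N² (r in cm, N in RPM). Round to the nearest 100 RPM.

31300 RPM

r = 121 mm / 2 = 60.5 mm = 6.05 cm
Current RCF = 1.118 × 10⁻⁵ × 6.05 × (26210)² = 1.118 × 10⁻⁵ × 6.05 × 686,964,100 ≈ 46,465.6 × g
Target RCF = 46,465.6 + 19,800 = 66,265.6 × g
N² = 66,265.6 / (6.7639 × 10⁻⁵) = 979,695,146
N ≈ √979,695,146 ≈ 31,300.1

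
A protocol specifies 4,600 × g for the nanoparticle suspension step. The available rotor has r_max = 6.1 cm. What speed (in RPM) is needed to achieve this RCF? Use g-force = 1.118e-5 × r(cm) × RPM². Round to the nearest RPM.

N ≈ 8213 RPM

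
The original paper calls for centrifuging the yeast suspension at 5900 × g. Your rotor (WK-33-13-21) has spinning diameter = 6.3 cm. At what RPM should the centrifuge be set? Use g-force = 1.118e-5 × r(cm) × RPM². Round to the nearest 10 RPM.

r = 6.3 / 2 = 3.15 cm
5,900 = 1.118 × 10⁻⁵ × 3.15 × N²
N² = 5,900 / (3.5217 × 10⁻⁵) = 167,532,726
N ≈ √167,532,726 ≈ 12,943.4

N ≈ 12940 RPM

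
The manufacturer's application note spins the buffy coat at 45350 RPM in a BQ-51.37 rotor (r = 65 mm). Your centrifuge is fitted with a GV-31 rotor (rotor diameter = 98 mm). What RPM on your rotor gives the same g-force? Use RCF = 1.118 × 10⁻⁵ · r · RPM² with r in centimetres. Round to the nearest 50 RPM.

52250 RPM

Original rotor: r = 65 mm = 6.5 cm
RCF = 1.118 × 10⁻⁵ × r × N²
RCF_original = 1.118 × 10⁻⁵ × 6.5 × (45350)² = 1.118 × 10⁻⁵ × 6.5 × 2,056,622,500 ≈ 149,454.8 × g
Your rotor: r = 98 mm / 2 = 49 mm = 4.9 cm
149,454.8 = 1.118 × 10⁻⁵ × 4.9 × N²
N² = 149,454.8 / (5.4782 × 10⁻⁵) = 2,728,173,488
N ≈ √2,728,173,488 ≈ 52,231.9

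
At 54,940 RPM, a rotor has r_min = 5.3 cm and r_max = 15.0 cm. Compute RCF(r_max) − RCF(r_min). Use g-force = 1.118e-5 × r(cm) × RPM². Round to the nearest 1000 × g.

≈ 327000 g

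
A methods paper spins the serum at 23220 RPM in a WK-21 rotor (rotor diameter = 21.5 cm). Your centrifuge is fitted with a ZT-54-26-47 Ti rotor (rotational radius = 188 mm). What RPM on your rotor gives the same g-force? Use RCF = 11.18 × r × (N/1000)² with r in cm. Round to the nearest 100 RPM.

≈ 17600 RPM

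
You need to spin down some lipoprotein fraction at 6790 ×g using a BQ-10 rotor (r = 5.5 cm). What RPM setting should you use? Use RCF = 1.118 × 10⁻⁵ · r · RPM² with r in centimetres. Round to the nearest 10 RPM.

10510 RPM

RCF = 1.118 × 10⁻⁵ × r × N²
6,790 = 1.118 × 10⁻⁵ × 5.5 × N²
N² = 6,790 / (6.149 × 10⁻⁵) = 110,424,459
N ≈ √110,424,459 ≈ 10,508.3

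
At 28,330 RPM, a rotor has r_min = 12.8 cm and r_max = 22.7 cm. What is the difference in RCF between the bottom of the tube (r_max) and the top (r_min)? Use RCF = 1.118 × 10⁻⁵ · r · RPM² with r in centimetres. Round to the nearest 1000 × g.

RCF_max = 1.118 × 10⁻⁵ × 22.7 × (28330)² = 1.118 × 10⁻⁵ × 22.7 × 802,588,900 ≈ 203,685.8 × g
RCF_min = 1.118 × 10⁻⁵ × 12.8 × (28330)² = 1.118 × 10⁻⁵ × 12.8 × 802,588,900 ≈ 114,853.7 × g
ΔRCF = 203,685.8 − 114,853.7 = 88,832.1

ΔRCF ≈ 89000 × g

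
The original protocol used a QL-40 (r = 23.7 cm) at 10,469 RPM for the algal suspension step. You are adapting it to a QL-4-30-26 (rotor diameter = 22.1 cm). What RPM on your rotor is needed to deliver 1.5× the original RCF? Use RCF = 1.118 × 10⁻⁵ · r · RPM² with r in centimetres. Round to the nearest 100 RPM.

RCF_original = 1.118 × 10⁻⁵ × 23.7 × (10469)² = 1.118 × 10⁻⁵ × 23.7 × 109,599,961 ≈ 29,040.3 × g
Target RCF = 1.5 × 29,040.3 ≈ 43,560.4 × g
Your rotor: r = 22.1 / 2 = 11.05 cm
43,560.4 = 1.118 × 10⁻⁵ × 11.05 × N²
N² = 43,560.4 / (12.3539 × 10⁻⁵) = 352,604,441
N ≈ √352,604,441 ≈ 18,777.8

18800 RPM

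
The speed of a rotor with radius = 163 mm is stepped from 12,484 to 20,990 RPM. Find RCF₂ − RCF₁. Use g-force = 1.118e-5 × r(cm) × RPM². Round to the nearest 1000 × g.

r = 163 mm = 16.3 cm
RCF₁ = 1.118 × 10⁻⁵ × 16.3 × (12484)² = 1.118 × 10⁻⁵ × 16.3 × 155,850,256 ≈ 28,401.2 × g
RCF₂ = 1.118 × 10⁻⁵ × 16.3 × (20990)² = 1.118 × 10⁻⁵ × 16.3 × 440,580,100 ≈ 80,288.7 × g
Increase = 80,288.7 − 28,401.2 = 51,887.5

≈ 52000 ×g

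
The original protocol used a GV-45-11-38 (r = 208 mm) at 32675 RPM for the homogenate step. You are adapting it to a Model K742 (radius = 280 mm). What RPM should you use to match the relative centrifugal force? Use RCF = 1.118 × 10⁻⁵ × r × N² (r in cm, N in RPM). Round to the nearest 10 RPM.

Original rotor: r = 208 mm = 20.8 cm
RCF_original = 1.118 × 10⁻⁵ × 20.8 × (32675)² = 1.118 × 10⁻⁵ × 20.8 × 1,067,655,625 ≈ 248,276.9 × g
Your rotor: r = 280 mm = 28.0 cm
248,276.9 = 1.118 × 10⁻⁵ × 28 × N²
N² = 248,276.9 / (31.304 × 10⁻⁵) = 793,115,576
N ≈ √793,115,576 ≈ 28,162.3

≈ 28160 RPM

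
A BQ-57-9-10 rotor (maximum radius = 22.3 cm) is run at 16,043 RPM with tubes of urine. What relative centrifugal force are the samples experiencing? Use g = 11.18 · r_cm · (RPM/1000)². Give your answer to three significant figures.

RCF = 11.18 × r × (N/1000)²
RCF = 11.18 × 22.3 × (16.043)² = 11.18 × 22.3 × 257.377849 ≈ 64,167.9 × g

64200 g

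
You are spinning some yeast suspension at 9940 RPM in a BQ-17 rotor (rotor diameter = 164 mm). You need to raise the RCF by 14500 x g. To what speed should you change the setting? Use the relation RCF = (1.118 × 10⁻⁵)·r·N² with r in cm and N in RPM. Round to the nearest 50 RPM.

r = 164 mm / 2 = 82 mm = 8.2 cm
Current RCF = 1.118 × 10⁻⁵ × 8.2 × (9940)² = 1.118 × 10⁻⁵ × 8.2 × 98,803,600 ≈ 9,057.9 × g
Target RCF = 9,057.9 + 14,500 = 23,557.9 × g
N² = 23,557.9 / (9.1676 × 10⁻⁵) = 256,969,109
N ≈ √256,969,109 ≈ 16,030.3

16050 RPM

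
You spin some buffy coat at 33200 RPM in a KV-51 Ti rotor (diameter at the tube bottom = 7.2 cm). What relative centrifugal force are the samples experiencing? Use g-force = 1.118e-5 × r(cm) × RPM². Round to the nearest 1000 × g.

44000 ×g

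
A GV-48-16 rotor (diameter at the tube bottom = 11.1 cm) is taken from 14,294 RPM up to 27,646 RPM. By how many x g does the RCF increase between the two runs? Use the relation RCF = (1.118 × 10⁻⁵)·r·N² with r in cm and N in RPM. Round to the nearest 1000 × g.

≈ 35000 x g

r = 11.1 / 2 = 5.55 cm
RCF₁ = 1.118 × 10⁻⁵ × 5.55 × (14294)² = 1.118 × 10⁻⁵ × 5.55 × 204,318,436 ≈ 12,677.8 × g
RCF₂ = 1.118 × 10⁻⁵ × 5.55 × (27646)² = 1.118 × 10⁻⁵ × 5.55 × 764,301,316 ≈ 47,424.1 × g
Increase = 47,424.1 − 12,677.8 = 34,746.3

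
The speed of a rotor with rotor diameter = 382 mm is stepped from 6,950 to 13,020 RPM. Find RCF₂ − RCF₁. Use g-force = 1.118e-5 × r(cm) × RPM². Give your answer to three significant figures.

r = 382 mm / 2 = 191 mm = 19.1 cm
RCF₁ = 1.118 × 10⁻⁵ × 19.1 × (6950)² = 1.118 × 10⁻⁵ × 19.1 × 48,302,500 ≈ 10,314.4 × g
RCF₂ = 1.118 × 10⁻⁵ × 19.1 × (13020)² = 1.118 × 10⁻⁵ × 19.1 × 169,520,400 ≈ 36,199 × g
Increase = 36,199 − 10,314.4 = 25,884.6

25900 × g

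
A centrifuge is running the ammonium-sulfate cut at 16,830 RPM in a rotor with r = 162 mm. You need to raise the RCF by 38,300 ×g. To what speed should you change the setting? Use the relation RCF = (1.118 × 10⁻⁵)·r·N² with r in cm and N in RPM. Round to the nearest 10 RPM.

N₂ ≈ 22240 RPM

r = 162 mm = 16.2 cm
Current RCF = 1.118 × 10⁻⁵ × 16.2 × (16830)² = 1.118 × 10⁻⁵ × 16.2 × 283,248,900 ≈ 51,300.9 × g
Target RCF = 51,300.9 + 38,300 = 89,600.9 × g
N² = 89,600.9 / (18.1116 × 10⁻⁵) = 494,715,541
N ≈ √494,715,541 ≈ 22,242.2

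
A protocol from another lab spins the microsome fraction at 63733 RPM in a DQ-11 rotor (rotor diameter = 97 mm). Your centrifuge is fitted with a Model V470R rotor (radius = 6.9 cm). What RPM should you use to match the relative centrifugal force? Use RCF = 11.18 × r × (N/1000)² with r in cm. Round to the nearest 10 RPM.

Original rotor: r = 97 mm / 2 = 48.5 mm = 4.85 cm
RCF_original = 11.18 × 4.85 × (63.733)² = 11.18 × 4.85 × 4,061.895289 ≈ 220,248.1 × g
220,248.1 = 11.18 × 6.9 × (N/1000)²
(N/1000)² = 220,248.1 / 77.142 = 2855.1
N = 1000 × √2855.1 ≈ 53,433.1

53430 RPM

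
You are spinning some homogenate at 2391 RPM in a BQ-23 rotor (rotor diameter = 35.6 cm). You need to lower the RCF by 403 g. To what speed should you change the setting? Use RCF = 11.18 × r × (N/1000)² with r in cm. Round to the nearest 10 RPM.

≈ 1920 RPM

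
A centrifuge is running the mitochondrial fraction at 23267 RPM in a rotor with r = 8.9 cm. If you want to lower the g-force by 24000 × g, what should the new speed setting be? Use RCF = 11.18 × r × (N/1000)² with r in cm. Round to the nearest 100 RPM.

≈ 17300 RPM

Current RCF = 11.18 × 8.9 × (23.267)² = 11.18 × 8.9 × 541.353289 ≈ 53,865.7 × g
Target RCF = 53,865.7 − 24,000 = 29,865.7 × g
(N/1000)² = 29,865.7 / 99.502 = 300.1518
N = 1000 × √300.1518 ≈ 17,324.9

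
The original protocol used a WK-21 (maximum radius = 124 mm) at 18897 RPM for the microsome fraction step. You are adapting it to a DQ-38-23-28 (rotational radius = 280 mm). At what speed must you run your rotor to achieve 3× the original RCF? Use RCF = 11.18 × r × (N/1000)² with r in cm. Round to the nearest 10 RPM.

≈ 21780 RPM

Original rotor: r = 124 mm = 12.4 cm
RCF_original = 11.18 × 12.4 × (18.897)² = 11.18 × 12.4 × 357.096609 ≈ 49,505 × g
Target RCF = 3 × 49,505 ≈ 148,515 × g
Your rotor: r = 280 mm = 28.0 cm
148,515 = 11.18 × 28 × (N/1000)²
(N/1000)² = 148,515 / 313.04 = 474.4282
N = 1000 × √474.4282 ≈ 21,781.4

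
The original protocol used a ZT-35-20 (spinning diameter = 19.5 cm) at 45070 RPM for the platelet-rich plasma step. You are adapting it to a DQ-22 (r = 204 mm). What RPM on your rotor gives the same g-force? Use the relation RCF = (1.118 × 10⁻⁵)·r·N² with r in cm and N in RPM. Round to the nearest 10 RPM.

≈ 31160 RPM

Original rotor: r = 19.5 / 2 = 9.75 cm
RCF_original = 1.118 × 10⁻⁵ × 9.75 × (45070)² = 1.118 × 10⁻⁵ × 9.75 × 2,031,304,900 ≈ 221,422.4 × g
Your rotor: r = 204 mm = 20.4 cm
221,422.4 = 1.118 × 10⁻⁵ × 20.4 × N²
N² = 221,422.4 / (22.8072 × 10⁻⁵) = 970,844,295
N ≈ √970,844,295 ≈ 31,158.4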